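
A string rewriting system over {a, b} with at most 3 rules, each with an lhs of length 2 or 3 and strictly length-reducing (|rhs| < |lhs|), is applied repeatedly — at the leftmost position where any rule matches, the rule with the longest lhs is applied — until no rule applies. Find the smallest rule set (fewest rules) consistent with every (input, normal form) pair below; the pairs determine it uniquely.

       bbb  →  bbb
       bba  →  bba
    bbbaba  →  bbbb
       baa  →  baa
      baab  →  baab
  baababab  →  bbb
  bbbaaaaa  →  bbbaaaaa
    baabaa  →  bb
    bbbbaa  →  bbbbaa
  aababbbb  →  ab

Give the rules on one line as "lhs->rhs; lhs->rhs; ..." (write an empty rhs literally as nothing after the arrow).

  | bbb
  | bba
  | bbbaba => bbbb
  | baa

aba->b; abb->ab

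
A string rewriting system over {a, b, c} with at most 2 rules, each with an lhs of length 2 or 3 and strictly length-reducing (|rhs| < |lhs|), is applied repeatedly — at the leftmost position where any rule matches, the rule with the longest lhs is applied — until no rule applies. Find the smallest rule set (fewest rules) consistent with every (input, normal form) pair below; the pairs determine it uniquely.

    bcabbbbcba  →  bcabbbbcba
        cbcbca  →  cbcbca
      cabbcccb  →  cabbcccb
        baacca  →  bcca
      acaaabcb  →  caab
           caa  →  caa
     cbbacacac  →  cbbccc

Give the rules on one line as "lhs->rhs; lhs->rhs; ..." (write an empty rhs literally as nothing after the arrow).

  | bcabbbbcba
  | cbcbca
  | cabbcccb
  | baacca => bacca => bcca

abc->; ac->c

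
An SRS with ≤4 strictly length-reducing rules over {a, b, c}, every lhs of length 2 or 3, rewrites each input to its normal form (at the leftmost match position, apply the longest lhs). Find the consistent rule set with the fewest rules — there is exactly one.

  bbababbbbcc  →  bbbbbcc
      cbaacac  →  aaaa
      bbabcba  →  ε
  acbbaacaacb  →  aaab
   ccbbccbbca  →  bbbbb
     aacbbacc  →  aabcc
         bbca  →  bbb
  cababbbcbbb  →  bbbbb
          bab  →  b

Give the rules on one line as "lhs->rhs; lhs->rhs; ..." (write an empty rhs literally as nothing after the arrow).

  | bbababbbbcc => bbabbbbcc => bbbbbcc
  | cbaacac => aaacac => aaaac => aaaa
  | bbabcba => bbcba => bbaa => ba => ε
  | acbbaacaacb => abbaacaacb => abacaacb => acaacb => aaacb => aaab

ac->a; ba->; ca->b; cb->a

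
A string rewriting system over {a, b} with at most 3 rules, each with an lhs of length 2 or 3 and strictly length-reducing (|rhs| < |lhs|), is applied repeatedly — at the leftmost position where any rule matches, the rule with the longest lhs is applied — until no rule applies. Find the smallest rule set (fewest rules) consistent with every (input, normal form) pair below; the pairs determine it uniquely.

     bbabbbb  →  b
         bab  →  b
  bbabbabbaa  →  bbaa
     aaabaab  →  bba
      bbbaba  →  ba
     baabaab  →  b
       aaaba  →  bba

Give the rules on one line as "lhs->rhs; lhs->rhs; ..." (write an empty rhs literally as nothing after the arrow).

  | bbabbbb => bbbbb => bbb => b
  | bab => b
  | bbabbabbaa => bbbabbaa => babbaa => bbaa
  | aaabaab => bbaab => bba

aaa->b; ab->; bbb->b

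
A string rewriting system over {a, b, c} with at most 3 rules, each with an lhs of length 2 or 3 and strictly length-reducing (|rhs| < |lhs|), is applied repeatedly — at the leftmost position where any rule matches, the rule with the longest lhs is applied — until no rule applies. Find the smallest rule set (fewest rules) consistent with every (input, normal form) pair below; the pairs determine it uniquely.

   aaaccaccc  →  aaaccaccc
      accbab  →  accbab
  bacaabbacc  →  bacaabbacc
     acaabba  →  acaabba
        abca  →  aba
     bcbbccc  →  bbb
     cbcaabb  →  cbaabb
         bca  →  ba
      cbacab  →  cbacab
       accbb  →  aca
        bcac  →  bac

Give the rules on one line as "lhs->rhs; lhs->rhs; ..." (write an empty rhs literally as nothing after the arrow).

bc->b; cbb->a

  | aaaccaccc
  | accbab
  | bacaabbacc
  | acaabba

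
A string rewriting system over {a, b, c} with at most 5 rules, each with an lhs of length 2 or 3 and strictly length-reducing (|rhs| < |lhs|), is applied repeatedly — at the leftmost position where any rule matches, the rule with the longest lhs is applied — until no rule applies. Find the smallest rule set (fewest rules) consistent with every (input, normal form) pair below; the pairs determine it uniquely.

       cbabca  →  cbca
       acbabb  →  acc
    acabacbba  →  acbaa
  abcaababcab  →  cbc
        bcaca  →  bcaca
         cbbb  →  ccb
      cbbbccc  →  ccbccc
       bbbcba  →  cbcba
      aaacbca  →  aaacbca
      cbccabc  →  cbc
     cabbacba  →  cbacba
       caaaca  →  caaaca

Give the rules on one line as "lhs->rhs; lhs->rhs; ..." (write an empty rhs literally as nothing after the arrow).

  | cbabca => cbca
  | acbabb => acbb => acc
  | acabacbba => acbacbba => acbacca => acbaa
  | abcaababcab => caababcab => cababcab => cbabcab => cbcab => cbc

ab->; aba->ba; bb->c; cca->a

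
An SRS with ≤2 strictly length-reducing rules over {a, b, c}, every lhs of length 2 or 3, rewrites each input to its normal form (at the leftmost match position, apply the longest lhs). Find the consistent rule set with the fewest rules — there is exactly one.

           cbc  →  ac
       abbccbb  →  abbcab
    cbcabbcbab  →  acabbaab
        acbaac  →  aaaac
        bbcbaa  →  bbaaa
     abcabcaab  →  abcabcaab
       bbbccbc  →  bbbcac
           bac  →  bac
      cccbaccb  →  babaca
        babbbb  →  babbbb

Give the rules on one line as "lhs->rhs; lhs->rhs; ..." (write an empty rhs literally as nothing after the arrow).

  | cbc => ac
  | abbccbb => abbcab
  | cbcabbcbab => acabbcbab => acabbaab
  | acbaac => aaaac

cb->a; ccc->ba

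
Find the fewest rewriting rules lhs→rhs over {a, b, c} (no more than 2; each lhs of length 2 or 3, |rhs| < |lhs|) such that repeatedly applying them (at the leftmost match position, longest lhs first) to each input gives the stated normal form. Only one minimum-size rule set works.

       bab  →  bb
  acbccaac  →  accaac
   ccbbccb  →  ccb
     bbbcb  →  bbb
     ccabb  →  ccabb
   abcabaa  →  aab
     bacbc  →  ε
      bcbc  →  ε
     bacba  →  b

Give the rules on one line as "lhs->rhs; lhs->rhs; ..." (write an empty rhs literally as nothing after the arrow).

ba->b; bc->

  | bab => bb
  | acbccaac => accaac
  | ccbbccb => ccbcb => ccb
  | bbbcb => bbb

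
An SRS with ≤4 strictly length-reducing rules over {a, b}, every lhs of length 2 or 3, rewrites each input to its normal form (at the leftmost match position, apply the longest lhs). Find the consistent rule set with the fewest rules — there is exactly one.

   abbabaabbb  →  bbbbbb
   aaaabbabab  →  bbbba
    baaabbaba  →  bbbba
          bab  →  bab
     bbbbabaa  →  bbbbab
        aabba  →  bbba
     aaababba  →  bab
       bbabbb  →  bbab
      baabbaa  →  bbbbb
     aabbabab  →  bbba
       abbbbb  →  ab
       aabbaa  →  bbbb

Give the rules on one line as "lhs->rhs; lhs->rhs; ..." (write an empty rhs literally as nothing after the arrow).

aa->b; aba->ab; abb->a

  | abbabaabbb => aabaabbb => bbaabbb => bbbbbb
  | aaaabbabab => baabbabab => bbbbabab => bbbbabb => bbbba
  | baaabbaba => bbabbaba => bbaaba => bbbba
  | bab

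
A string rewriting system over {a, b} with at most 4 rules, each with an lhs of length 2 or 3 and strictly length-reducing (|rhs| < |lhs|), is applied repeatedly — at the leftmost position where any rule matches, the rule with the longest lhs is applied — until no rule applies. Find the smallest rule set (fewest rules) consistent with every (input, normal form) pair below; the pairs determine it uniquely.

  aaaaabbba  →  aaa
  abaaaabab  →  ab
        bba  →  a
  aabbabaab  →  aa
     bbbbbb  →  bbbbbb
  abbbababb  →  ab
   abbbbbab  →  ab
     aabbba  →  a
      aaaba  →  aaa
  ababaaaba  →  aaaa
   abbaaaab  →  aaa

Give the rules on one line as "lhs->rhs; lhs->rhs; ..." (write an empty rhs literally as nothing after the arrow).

  | aaaaabbba => aaaabba => aaaba => aaa
  | abaaaabab => abaabab => abbab => ab
  | bba => ba => a
  | aabbabaab => ababaab => aabaab => aaab => aa

aab->a; abb->; ba->a; baa->b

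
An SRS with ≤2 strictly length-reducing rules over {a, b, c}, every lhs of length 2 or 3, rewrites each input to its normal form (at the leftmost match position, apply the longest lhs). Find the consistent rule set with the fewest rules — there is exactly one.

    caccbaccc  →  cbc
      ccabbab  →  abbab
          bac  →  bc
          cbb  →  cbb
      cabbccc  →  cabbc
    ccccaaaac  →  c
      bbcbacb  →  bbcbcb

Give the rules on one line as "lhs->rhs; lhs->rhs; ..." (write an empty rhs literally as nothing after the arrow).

  | caccbaccc => cccbaccc => cbaccc => cbccc => cbc
  | ccabbab => abbab
  | bac => bc
  | cbb

ac->c; cc->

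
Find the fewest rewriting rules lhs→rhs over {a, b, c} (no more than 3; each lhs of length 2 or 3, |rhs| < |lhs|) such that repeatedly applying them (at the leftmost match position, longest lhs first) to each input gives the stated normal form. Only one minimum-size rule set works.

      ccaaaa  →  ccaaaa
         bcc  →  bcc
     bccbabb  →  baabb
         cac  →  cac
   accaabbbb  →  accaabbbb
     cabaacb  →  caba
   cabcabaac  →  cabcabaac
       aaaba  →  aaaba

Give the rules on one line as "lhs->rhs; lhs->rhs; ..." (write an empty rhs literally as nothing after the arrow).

  | ccaaaa
  | bcc
  | bccbabb => baabb
  | cac

acb->; ccb->a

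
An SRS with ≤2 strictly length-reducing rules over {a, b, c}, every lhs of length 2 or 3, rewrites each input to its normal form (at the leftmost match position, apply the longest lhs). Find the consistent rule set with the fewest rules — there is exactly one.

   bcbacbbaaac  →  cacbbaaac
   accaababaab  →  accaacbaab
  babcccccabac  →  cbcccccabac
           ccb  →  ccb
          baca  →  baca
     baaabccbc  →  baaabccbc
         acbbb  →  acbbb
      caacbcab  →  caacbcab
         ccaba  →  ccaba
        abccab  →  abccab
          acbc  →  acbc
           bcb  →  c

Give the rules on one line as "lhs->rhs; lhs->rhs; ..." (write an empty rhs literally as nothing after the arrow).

bab->cb; bcb->c

  | bcbacbbaaac => cacbbaaac
  | accaababaab => accaacbaab
  | babcccccabac => cbcccccabac
  | ccb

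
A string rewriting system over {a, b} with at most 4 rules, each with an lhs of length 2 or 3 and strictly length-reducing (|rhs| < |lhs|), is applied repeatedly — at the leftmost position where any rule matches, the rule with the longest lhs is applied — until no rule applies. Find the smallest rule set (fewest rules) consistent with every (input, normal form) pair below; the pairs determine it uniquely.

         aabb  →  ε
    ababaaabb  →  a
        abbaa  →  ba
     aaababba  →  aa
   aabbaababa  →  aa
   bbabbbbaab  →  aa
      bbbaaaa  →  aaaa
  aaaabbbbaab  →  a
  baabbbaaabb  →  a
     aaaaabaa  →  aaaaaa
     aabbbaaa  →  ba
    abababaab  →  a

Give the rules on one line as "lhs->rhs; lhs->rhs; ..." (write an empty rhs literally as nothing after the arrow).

ab->; baa->ba; bb->a

  | aabb => ab => ε
  | ababaaabb => abaaabb => aaabb => aab => a
  | abbaa => baa => ba
  | aaababba => aaabba => aaba => aa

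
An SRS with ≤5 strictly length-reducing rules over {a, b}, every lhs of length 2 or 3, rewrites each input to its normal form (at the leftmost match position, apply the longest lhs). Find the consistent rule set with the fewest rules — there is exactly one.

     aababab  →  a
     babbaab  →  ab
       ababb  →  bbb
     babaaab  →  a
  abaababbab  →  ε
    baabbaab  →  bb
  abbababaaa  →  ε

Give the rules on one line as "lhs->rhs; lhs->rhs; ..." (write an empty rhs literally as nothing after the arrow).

  | aababab => ababab => aaaab => bbab => baa => a
  | babbaab => aabaab => abaab => aab => ab
  | ababb => aaab => bbb
  | babaaab => aaaaab => bbaab => bab => aa => a

aa->a; aaa->bb; ba->; bab->aa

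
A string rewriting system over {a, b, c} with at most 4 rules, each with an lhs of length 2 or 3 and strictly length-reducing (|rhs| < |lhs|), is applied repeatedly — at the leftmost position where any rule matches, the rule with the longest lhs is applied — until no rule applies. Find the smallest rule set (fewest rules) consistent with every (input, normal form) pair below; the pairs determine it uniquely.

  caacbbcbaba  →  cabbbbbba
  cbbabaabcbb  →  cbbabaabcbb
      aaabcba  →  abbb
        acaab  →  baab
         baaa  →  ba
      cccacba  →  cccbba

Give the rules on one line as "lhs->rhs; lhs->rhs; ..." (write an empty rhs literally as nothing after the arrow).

aaa->a; ac->b; cba->bb

  | caacbbcbaba => cabbbcbaba => cabbbbbba
  | cbbabaabcbb
  | aaabcba => abcba => abbb
  | acaab => baab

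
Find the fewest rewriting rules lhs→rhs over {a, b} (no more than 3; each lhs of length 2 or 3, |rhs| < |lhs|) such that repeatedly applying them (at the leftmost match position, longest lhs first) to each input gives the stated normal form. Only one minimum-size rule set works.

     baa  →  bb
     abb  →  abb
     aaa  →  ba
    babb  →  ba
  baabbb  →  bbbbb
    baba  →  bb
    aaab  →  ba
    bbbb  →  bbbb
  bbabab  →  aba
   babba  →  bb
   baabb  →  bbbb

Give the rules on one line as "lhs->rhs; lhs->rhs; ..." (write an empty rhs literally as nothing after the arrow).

  | baa => bb
  | abb
  | aaa => ba
  | babb => bab => ba

aa->b; bab->ba; bba->a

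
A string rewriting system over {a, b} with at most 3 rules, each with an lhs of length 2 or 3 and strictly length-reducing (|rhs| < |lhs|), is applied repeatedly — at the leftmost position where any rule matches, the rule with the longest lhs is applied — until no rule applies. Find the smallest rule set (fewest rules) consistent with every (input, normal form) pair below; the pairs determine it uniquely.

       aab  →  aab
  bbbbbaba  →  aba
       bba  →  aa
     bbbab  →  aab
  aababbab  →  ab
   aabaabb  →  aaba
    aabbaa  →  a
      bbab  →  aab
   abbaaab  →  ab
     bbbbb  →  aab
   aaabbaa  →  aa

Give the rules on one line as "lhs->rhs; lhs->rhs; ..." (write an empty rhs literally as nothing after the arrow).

  | aab
  | bbbbbaba => abbbaba => aababa => aaaba => aba
  | bba => aa
  | bbbab => abab => aab

aaa->a; bab->ab; bb->a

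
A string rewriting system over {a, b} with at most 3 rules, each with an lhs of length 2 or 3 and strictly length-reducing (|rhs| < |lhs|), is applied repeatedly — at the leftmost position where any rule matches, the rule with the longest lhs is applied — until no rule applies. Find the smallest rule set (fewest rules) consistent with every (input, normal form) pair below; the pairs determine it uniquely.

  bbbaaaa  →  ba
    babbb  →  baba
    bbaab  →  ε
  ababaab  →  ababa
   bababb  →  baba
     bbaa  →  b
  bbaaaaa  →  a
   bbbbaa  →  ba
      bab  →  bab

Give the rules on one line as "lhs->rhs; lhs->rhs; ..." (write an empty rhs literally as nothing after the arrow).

  | bbbaaaa => baaaaa => bbaaa => aaa => ba
  | babbb => baba
  | bbaab => aab => bb => ε
  | ababaab => ababbb => ababa

aa->b; bb->; bbb->ba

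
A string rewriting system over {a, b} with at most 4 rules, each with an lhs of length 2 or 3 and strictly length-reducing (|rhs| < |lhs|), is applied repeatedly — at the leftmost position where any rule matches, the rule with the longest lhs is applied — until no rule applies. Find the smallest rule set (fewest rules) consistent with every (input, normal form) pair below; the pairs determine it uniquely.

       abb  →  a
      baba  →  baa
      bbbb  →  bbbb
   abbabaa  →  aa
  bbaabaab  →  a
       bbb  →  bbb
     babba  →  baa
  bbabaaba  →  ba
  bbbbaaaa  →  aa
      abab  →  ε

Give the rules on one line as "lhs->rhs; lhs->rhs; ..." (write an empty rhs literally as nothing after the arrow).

  | abb => ab => a
  | baba => baa
  | bbbb
  | abbabaa => ababaa => aabaa => aa

aab->; ab->a; bba->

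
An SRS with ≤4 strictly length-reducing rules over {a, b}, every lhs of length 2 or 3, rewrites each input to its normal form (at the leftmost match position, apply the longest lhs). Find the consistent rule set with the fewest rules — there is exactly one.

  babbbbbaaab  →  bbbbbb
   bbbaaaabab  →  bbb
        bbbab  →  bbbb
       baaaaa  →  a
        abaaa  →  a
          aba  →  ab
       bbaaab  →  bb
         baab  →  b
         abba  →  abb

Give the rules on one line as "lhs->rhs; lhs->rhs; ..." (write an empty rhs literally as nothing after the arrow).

  | babbbbbaaab => bbbbbbaaab => bbbbbab => bbbbbb
  | bbbaaaabab => bbaabab => bbab => bbb
  | bbbab => bbbb
  | baaaaa => aaa => aa => a

aa->a; ba->b; baa->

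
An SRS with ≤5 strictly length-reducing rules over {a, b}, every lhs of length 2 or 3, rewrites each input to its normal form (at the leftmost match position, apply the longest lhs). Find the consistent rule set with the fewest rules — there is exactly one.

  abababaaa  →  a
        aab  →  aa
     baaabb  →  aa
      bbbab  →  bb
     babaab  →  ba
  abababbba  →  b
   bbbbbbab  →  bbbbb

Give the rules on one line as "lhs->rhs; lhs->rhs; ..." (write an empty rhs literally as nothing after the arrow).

  | abababaaa => babaaa => baa => a
  | aab => aa
  | baaabb => aabb => aab => aa
  | bbbab => bb

ab->a; aba->; baa->a; bba->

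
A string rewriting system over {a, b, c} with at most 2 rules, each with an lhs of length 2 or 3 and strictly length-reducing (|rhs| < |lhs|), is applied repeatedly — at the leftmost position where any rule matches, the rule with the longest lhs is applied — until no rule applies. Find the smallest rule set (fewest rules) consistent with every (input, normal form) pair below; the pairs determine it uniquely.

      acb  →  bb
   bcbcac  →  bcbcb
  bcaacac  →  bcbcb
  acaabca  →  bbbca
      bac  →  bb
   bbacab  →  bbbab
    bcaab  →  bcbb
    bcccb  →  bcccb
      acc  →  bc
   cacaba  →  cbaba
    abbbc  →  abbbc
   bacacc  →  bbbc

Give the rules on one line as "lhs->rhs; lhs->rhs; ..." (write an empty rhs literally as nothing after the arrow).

aa->b; ac->b

  | acb => bb
  | bcbcac => bcbcb
  | bcaacac => bcbcac => bcbcb
  | acaabca => baabca => bbbca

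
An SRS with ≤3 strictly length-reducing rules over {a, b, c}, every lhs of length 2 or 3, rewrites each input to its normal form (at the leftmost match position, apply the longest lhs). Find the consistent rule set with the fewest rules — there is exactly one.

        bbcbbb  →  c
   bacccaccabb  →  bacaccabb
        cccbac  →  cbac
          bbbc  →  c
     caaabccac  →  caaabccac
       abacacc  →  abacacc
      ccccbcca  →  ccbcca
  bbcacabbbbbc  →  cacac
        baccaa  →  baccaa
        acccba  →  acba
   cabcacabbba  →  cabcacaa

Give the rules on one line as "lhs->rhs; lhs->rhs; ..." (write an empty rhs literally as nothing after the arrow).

  | bbcbbb => cbbb => c
  | bacccaccabb => bacaccabb
  | cccbac => cbac
  | bbbc => c

bbb->; bbc->c; ccc->c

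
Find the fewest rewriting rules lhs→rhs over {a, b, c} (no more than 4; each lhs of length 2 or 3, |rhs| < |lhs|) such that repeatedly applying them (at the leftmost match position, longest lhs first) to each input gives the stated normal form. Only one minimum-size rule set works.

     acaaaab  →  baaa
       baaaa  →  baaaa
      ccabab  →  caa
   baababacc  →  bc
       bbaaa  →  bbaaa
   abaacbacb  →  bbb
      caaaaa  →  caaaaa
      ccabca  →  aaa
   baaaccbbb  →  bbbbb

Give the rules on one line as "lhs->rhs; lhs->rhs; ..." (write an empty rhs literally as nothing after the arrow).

  | acaaaab => baaaab => baaa
  | baaaa
  | ccabab => caaab => caa
  | baababacc => baabacc => baacc => babc => bc

ab->; ac->b; cab->aa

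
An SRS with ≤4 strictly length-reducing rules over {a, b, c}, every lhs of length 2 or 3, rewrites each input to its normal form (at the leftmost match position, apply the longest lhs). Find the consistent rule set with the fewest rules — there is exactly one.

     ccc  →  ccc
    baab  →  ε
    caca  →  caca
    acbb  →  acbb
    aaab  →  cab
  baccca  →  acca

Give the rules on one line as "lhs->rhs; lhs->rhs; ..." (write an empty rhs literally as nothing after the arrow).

aa->c; bac->a; bcb->

  | ccc
  | baab => bcb => ε
  | caca
  | acbb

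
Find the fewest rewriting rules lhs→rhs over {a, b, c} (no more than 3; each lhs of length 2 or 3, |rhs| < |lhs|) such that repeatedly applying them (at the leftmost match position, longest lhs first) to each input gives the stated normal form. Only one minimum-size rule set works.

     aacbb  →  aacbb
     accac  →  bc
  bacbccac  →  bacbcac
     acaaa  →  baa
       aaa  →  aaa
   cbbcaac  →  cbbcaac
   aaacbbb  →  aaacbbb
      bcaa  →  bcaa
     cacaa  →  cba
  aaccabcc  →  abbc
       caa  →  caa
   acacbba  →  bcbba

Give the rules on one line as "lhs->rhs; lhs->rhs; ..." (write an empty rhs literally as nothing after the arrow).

aca->b; cc->c

  | aacbb
  | accac => acac => bc
  | bacbccac => bacbcac
  | acaaa => baa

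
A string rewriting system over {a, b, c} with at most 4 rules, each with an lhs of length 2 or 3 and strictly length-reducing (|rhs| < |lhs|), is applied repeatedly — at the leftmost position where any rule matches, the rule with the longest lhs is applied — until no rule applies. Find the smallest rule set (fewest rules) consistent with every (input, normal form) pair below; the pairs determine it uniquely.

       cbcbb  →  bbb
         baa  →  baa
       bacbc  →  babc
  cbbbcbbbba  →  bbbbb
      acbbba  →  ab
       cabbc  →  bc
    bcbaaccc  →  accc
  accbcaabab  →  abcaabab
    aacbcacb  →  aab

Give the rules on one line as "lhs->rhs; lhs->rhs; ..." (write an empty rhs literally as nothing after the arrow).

  | cbcbb => bcbb => bbb
  | baa
  | bacbc => babc
  | cbbbcbbbba => bbbcbbbba => bbbbbbba => bbbbb

bba->; cab->; cb->b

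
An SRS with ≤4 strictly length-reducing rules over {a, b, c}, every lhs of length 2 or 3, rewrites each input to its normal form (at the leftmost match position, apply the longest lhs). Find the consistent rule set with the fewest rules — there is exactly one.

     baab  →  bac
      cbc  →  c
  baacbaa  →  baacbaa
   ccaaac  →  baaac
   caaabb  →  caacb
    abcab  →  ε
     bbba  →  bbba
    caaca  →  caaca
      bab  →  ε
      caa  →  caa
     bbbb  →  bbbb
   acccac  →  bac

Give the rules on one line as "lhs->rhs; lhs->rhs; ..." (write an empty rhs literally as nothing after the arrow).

  | baab => bac
  | cbc => c
  | baacbaa
  | ccaaac => baaac

ab->c; bc->; cc->b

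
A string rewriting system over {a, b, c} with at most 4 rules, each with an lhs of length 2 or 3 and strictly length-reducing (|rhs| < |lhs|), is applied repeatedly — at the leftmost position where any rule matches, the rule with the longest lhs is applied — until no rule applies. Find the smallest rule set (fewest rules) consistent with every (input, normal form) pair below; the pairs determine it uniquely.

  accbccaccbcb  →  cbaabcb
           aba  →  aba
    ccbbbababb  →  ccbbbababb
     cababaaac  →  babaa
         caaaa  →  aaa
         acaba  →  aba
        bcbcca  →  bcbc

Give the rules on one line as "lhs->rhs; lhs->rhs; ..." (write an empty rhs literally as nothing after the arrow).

ac->; ca->; ccc->aa

  | accbccaccbcb => cbccaccbcb => cbcccbcb => cbaabcb
  | aba
  | ccbbbababb
  | cababaaac => babaaac => babaa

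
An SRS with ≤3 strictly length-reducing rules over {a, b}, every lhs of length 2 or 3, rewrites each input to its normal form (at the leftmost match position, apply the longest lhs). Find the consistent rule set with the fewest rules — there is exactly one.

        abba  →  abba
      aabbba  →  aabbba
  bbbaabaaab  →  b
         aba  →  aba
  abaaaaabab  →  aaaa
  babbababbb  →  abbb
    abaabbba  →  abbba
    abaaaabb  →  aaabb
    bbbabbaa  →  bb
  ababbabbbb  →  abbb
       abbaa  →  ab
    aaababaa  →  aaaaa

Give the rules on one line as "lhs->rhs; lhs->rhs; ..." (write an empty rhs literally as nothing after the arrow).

baa->; bab->

  | abba
  | aabbba
  | bbbaabaaab => bbbaaab => bbab => b
  | aba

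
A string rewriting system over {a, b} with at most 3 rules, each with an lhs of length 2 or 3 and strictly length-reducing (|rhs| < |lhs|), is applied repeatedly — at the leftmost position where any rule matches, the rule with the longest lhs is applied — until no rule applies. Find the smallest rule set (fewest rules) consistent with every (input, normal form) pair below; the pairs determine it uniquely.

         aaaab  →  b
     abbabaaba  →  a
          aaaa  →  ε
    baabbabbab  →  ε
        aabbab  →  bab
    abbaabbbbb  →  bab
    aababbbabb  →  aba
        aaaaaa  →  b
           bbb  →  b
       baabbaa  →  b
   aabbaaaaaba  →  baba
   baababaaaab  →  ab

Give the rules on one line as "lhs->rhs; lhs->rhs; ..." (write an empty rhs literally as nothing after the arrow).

aa->b; bb->

  | aaaab => baab => bbb => b
  | abbabaaba => aabaaba => bbaaba => aaba => bba => a
  | aaaa => baa => bb => ε
  | baabbabbab => bbbbabbab => bbabbab => abbab => aab => bb => ε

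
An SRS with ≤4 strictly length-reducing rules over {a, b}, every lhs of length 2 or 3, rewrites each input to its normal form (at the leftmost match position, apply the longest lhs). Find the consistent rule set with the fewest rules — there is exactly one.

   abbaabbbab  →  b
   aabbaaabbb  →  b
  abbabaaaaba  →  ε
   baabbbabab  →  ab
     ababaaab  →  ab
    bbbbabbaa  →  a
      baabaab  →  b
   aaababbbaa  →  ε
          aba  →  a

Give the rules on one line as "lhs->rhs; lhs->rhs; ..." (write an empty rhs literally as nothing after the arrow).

  | abbaabbbab => abaabbbab => aabbbab => bbbab => bbab => bab => b
  | aabbaaabbb => bbaaabbb => baaabbb => aabbb => bbb => bb => b
  | abbabaaaaba => ababaaaaba => abaaaaba => aaaaba => aaba => ba => ε
  | baabbbabab => abbbabab => abbabab => ababab => abab => ab

aa->; ba->; bb->b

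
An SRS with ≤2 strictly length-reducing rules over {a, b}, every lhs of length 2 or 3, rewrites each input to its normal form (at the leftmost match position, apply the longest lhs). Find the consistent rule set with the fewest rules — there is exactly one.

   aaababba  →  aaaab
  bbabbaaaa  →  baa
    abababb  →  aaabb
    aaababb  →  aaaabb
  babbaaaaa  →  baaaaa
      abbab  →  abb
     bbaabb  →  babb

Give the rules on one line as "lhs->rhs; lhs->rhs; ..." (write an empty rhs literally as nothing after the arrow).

  | aaababba => aaaabba => aaaab
  | bbabbaaaa => bbbaaaa => bbaaa => baa
  | abababb => aababb => aaabb
  | aaababb => aaaabb

aba->aa; bba->b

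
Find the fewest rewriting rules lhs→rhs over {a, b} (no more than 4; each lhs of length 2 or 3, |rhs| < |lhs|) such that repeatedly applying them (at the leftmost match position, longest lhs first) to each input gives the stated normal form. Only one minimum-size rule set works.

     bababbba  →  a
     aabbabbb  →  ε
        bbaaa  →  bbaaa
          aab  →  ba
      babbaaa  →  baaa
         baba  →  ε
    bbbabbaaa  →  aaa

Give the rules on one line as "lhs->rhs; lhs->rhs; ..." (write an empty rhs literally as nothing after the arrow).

  | bababbba => bbbbbba => bbba => a
  | aabbabbb => bababbb => bbbbbb => bbb => ε
  | bbaaa
  | aab => ba

aab->ba; aba->bb; abb->; bbb->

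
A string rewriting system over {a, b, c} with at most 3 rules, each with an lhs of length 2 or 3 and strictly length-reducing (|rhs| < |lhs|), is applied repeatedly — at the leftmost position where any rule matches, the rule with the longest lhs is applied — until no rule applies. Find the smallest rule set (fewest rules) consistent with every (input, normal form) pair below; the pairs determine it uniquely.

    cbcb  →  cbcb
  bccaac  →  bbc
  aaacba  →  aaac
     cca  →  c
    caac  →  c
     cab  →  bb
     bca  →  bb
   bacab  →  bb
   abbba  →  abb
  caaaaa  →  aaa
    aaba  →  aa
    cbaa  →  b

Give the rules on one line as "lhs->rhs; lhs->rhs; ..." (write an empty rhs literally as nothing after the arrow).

  | cbcb
  | bccaac => bcac => bbc
  | aaacba => aaac
  | cca => c

ba->; ca->b; cca->c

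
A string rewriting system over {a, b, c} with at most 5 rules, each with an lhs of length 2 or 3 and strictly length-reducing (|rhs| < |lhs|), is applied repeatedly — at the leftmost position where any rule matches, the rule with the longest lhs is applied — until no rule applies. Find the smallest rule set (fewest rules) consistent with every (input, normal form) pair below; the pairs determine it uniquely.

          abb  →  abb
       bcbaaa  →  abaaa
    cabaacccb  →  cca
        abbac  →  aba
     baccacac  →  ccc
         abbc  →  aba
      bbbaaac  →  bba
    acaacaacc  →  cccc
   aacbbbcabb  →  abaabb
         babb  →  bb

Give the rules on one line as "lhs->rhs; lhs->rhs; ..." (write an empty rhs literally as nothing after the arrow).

  | abb
  | bcbaaa => abaaa
  | cabaacccb => cabacccb => cabcccb => caaccb => caccb => cccb => cca
  | abbac => abbc => aba

ac->c; bab->b; bc->a; cb->a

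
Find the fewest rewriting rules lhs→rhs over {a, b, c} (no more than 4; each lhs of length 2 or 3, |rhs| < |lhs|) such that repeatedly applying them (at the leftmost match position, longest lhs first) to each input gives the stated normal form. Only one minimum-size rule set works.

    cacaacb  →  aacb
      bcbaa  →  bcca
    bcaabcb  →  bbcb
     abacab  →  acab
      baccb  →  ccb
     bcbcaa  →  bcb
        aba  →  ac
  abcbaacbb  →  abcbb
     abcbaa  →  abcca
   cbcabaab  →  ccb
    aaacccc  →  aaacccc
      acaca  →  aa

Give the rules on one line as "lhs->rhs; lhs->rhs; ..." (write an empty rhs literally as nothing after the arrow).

ba->c; bac->c; caa->; cac->

  | cacaacb => aacb
  | bcbaa => bcca
  | bcaabcb => bbcb
  | abacab => acab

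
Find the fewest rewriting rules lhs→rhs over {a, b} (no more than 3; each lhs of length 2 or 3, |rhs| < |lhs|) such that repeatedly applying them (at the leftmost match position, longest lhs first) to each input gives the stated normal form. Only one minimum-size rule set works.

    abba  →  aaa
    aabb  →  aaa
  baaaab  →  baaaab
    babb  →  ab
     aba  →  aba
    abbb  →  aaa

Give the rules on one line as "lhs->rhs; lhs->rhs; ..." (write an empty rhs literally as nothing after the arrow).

  | abba => aaa
  | aabb => aaa
  | baaaab
  | babb => ab

bab->a; bb->a; bbb->aa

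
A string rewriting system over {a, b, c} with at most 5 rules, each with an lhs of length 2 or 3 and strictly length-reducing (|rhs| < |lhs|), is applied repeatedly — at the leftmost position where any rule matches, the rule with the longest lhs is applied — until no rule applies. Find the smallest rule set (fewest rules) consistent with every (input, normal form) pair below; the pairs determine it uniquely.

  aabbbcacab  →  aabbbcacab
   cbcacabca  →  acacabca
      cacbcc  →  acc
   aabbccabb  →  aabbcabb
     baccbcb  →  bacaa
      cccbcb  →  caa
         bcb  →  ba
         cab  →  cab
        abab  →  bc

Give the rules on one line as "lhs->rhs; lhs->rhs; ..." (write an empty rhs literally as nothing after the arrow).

  | aabbbcacab
  | cbcacabca => acacabca
  | cacbcc => caacc => cbcc => acc
  | aabbccabb => aabbcabb

aac->bc; bab->ac; cb->a; cca->ca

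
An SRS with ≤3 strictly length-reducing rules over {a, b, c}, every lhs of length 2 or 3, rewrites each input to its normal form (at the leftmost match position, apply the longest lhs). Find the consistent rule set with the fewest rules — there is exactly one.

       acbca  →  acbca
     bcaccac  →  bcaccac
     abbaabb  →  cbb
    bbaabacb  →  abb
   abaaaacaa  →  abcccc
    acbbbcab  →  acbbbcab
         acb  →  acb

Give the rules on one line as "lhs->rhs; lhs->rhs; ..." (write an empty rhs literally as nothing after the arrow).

aa->c; bac->b; bba->

  | acbca
  | bcaccac
  | abbaabb => aabb => cbb
  | bbaabacb => abacb => abb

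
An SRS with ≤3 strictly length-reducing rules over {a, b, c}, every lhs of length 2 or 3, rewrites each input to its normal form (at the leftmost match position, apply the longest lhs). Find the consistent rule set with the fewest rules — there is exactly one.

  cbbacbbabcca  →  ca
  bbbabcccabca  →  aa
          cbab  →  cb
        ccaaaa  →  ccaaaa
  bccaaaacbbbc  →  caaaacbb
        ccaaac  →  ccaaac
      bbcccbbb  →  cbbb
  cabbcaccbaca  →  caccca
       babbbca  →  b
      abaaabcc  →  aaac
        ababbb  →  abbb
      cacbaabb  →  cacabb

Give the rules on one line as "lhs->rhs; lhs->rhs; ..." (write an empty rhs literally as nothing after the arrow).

  | cbbacbbabcca => cbcbbabcca => cbbabcca => cbbcca => cbca => ca
  | bbbabcccabca => bbbcccabca => bbccabca => bcabca => abca => aa
  | cbab => cb
  | ccaaaa

ba->; bc->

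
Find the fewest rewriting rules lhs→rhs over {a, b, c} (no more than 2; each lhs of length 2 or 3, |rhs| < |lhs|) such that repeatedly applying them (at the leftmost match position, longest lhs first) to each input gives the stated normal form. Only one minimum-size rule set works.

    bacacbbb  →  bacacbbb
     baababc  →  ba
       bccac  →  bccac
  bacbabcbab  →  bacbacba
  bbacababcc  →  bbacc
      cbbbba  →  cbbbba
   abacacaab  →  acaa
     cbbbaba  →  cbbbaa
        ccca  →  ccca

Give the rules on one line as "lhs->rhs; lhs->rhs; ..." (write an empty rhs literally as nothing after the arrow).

  | bacacbbb
  | baababc => baaabc => baaac => ba
  | bccac
  | bacbabcbab => bacbacbab => bacbacba

aac->; ab->a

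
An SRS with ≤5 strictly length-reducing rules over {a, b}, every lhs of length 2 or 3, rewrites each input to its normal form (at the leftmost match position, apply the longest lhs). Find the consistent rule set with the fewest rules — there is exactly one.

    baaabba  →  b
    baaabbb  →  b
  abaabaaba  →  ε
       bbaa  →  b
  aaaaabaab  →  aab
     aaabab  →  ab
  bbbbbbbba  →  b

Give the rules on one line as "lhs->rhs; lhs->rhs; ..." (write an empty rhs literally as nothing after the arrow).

  | baaabba => baabba => babba => bbba => bba => ba => b
  | baaabbb => baabbb => babbb => bbbb => bbb => bb => b
  | abaabaaba => abaaba => aba => ε
  | bbaa => baa => ba => b

aaa->aa; aba->; ba->b; bb->b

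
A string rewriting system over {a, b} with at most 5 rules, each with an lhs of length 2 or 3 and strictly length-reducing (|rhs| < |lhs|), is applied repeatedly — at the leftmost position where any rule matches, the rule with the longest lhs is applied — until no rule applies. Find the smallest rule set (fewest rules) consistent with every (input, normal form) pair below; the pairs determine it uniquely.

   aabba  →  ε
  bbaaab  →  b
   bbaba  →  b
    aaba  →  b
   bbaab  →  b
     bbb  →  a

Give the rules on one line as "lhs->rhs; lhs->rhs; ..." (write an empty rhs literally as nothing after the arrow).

  | aabba => abba => bba => ε
  | bbaaab => aab => ab => b
  | bbaba => ba => b
  | aaba => aba => ba => b

ab->b; ba->b; bba->; bbb->a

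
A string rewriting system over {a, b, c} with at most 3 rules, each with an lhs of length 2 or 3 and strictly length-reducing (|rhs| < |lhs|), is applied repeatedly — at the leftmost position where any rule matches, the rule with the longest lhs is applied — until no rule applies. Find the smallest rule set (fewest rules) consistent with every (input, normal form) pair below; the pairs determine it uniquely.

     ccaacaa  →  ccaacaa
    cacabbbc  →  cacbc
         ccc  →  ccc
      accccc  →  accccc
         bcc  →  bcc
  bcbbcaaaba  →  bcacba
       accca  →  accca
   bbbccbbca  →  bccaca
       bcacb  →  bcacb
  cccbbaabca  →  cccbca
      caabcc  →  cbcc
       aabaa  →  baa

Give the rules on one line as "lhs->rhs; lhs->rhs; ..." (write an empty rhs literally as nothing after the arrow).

ab->b; bb->a

  | ccaacaa
  | cacabbbc => cacbbbc => cacabc => cacbc
  | ccc
  | accccc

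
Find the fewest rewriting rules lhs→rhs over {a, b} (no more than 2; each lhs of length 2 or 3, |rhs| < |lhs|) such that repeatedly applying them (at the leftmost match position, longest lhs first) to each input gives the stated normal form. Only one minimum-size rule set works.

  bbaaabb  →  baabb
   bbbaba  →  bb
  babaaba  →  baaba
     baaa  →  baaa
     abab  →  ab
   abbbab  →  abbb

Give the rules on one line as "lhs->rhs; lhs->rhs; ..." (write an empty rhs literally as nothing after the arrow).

bab->b; bba->b

  | bbaaabb => baabb
  | bbbaba => bbba => bb
  | babaaba => baaba
  | baaa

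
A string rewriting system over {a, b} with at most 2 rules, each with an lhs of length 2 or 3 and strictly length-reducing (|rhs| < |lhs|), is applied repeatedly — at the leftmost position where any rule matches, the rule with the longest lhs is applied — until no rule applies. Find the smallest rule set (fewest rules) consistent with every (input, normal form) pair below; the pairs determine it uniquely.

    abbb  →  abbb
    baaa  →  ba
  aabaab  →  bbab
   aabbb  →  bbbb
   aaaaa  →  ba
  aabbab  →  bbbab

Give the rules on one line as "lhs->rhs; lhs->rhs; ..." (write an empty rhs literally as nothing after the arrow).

aa->b; baa->ba

  | abbb
  | baaa => baa => ba
  | aabaab => bbaab => bbab
  | aabbb => bbbb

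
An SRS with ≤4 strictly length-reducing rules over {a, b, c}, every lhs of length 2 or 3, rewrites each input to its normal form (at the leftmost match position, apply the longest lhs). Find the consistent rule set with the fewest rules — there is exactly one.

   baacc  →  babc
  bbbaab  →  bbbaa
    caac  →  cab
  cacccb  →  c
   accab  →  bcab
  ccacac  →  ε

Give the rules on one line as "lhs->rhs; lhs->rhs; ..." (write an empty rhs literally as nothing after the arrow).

  | baacc => babc
  | bbbaab => bbbaa
  | caac => cab
  | cacccb => cbccb => ccb => c

aab->aa; ac->b; cb->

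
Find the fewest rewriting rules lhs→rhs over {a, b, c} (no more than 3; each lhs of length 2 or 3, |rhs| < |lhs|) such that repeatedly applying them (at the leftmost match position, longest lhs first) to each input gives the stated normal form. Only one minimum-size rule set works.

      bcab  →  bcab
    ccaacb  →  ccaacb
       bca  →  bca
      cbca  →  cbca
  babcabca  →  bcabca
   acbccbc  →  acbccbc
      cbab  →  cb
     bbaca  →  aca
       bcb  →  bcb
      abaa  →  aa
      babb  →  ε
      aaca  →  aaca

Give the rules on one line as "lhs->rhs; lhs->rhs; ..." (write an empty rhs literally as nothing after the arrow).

  | bcab
  | ccaacb
  | bca
  | cbca

ba->; bb->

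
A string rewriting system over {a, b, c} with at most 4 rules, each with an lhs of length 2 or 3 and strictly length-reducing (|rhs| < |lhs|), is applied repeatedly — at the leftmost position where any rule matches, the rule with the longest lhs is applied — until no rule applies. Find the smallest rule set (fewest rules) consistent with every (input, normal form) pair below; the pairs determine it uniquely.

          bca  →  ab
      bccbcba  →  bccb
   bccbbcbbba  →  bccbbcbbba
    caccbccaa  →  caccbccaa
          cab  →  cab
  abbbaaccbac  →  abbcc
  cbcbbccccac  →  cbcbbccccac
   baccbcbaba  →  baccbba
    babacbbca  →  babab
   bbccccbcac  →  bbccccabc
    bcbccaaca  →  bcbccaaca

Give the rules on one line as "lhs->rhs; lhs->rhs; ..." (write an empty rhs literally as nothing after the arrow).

baa->; bca->ab; cba->

  | bca => ab
  | bccbcba => bccb
  | bccbbcbbba
  | caccbccaa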